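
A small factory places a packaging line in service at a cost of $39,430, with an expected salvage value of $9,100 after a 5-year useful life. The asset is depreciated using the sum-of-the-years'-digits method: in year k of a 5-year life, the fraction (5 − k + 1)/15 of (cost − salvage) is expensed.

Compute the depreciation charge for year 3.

Depreciable base = $39,430 − $9,100 = $30,330.
Sum of the years' digits = 5+4+3+2+1 = 15.
Year 1: $30,330 × 5/15 = $10,110. Book value $29,320.
Year 2: $30,330 × 4/15 = $8,088. Book value $21,232.
Year 3: $30,330 × 3/15 = $6,066. Book value $15,166.

$6,066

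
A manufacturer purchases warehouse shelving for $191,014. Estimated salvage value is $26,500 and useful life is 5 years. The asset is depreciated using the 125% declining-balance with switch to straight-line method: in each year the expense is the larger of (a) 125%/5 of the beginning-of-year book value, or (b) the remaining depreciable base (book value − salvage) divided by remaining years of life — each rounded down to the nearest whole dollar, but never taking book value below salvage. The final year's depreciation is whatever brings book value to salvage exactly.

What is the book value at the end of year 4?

Depreciable base = $191,014 − $26,500 = $164,514.
Year 1: DB = ⌊$191,014 × 125%/5⌋ = $47,753; SL = ⌊$164,514/5⌋ = $32,902 → take DB $47,753. Book value $143,261.
Year 2: DB = ⌊$143,261 × 125%/5⌋ = $35,815; SL = ⌊$116,761/4⌋ = $29,190 → take DB $35,815. Book value $107,446.
Year 3: DB = ⌊$107,446 × 125%/5⌋ = $26,861; SL = ⌊$80,946/3⌋ = $26,982 → take SL $26,982. Book value $80,464.
Year 4: DB = ⌊$80,464 × 125%/5⌋ = $20,116; SL = ⌊$53,964/2⌋ = $26,982 → take SL $26,982. Book value $53,482.

$53,482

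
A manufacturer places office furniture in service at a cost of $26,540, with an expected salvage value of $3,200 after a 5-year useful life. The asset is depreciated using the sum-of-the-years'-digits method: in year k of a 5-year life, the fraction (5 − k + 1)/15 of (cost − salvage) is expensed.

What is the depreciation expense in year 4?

$3,112

Depreciable base = $26,540 − $3,200 = $23,340.
Sum of the years' digits = 5+4+3+2+1 = 15.
Year 1: $23,340 × 5/15 = $7,780. Book value $18,760.
Year 2: $23,340 × 4/15 = $6,224. Book value $12,536.
Year 3: $23,340 × 3/15 = $4,668. Book value $7,868.
Year 4: $23,340 × 2/15 = $3,112. Book value $4,756.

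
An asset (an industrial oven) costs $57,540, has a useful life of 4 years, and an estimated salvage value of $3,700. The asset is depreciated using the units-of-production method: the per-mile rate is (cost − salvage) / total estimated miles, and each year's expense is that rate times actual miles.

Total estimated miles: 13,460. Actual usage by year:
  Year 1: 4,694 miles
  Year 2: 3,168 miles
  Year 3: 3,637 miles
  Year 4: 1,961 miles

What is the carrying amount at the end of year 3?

Depreciable base = $57,540 − $3,700 = $53,840.
Rate = $53,840 / 13,460 miles = $4 per mile.
Year 1: 4,694 × $4 = $18,776. Book value $38,764.
Year 2: 3,168 × $4 = $12,672. Book value $26,092.
Year 3: 3,637 × $4 = $14,548. Book value $11,544.

$11,544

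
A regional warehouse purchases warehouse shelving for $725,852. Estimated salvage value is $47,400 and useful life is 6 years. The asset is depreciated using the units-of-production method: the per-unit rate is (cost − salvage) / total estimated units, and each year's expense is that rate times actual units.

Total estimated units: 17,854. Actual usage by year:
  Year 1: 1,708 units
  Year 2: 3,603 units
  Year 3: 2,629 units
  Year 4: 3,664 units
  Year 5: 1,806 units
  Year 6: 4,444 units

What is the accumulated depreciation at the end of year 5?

$509,580

Depreciable base = $725,852 − $47,400 = $678,452.
Rate = $678,452 / 17,854 units = $38 per unit.
Year 1: 1,708 × $38 = $64,904. Book value $660,948.
Year 2: 3,603 × $38 = $136,914. Book value $524,034.
Year 3: 2,629 × $38 = $99,902. Book value $424,132.
Year 4: 3,664 × $38 = $139,232. Book value $284,900.
Year 5: 1,806 × $38 = $68,628. Book value $216,272.
Accumulated through year 5 = $725,852 − $216,272 = $509,580.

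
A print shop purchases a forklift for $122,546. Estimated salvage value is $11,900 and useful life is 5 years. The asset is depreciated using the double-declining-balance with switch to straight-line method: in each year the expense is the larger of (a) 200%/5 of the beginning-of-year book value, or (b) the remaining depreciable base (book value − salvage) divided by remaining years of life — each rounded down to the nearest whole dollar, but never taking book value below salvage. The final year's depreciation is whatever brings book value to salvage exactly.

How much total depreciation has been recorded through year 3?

$96,075

Depreciable base = $122,546 − $11,900 = $110,646.
Year 1: DB = ⌊$122,546 × 200%/5⌋ = $49,018; SL = ⌊$110,646/5⌋ = $22,129 → take DB $49,018. Book value $73,528.
Year 2: DB = ⌊$73,528 × 200%/5⌋ = $29,411; SL = ⌊$61,628/4⌋ = $15,407 → take DB $29,411. Book value $44,117.
Year 3: DB = ⌊$44,117 × 200%/5⌋ = $17,646; SL = ⌊$32,217/3⌋ = $10,739 → take DB $17,646. Book value $26,471.
Accumulated through year 3 = $122,546 − $26,471 = $96,075.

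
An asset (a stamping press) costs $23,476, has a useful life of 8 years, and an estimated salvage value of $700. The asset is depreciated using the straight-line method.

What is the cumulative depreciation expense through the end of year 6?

Depreciable base = $23,476 − $700 = $22,776.
Annual expense = $22,776 / 8 = $2,847.
End of year 1: book value $20,629.
End of year 2: book value $17,782.
End of year 3: book value $14,935.
End of year 4: book value $12,088.
End of year 5: book value $9,241.
End of year 6: book value $6,394.
Accumulated through year 6 = $23,476 − $6,394 = $17,082.

$17,082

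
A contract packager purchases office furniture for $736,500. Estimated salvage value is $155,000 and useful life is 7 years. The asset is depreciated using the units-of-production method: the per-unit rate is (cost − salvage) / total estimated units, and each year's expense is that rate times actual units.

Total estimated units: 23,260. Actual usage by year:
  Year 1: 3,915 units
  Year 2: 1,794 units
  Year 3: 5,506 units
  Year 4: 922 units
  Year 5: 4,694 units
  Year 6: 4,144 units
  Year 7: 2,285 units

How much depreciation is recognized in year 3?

$137,650

Depreciable base = $736,500 − $155,000 = $581,500.
Rate = $581,500 / 23,260 units = $25 per unit.
Year 1: 3,915 × $25 = $97,875. Book value $638,625.
Year 2: 1,794 × $25 = $44,850. Book value $593,775.
Year 3: 5,506 × $25 = $137,650. Book value $456,125.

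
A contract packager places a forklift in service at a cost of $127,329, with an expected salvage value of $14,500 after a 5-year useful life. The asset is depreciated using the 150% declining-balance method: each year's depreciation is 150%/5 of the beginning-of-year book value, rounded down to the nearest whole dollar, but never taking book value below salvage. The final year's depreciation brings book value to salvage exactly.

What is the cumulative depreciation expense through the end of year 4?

$96,756

Depreciable base = $127,329 − $14,500 = $112,829.
Year 1: ⌊$127,329 × 150%/5⌋ = $38,198. Book value $89,131.
Year 2: ⌊$89,131 × 150%/5⌋ = $26,739. Book value $62,392.
Year 3: ⌊$62,392 × 150%/5⌋ = $18,717. Book value $43,675.
Year 4: ⌊$43,675 × 150%/5⌋ = $13,102. Book value $30,573.
Accumulated through year 4 = $127,329 − $30,573 = $96,756.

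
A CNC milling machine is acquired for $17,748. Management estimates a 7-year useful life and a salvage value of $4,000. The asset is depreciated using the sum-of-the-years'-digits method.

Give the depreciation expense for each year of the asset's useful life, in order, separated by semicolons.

$3,437; $2,946; $2,455; $1,964; $1,473; $982; $491

Depreciable base = $17,748 − $4,000 = $13,748.
Sum of the years' digits = 7+6+5+4+3+2+1 = 28.
Year 1: $13,748 × 7/28 = $3,437. Book value $14,311.
Year 2: $13,748 × 6/28 = $2,946. Book value $11,365.
Year 3: $13,748 × 5/28 = $2,455. Book value $8,910.
Year 4: $13,748 × 4/28 = $1,964. Book value $6,946.
Year 5: $13,748 × 3/28 = $1,473. Book value $5,473.
Year 6: $13,748 × 2/28 = $982. Book value $4,491.
Year 7: $13,748 × 1/28 = $491. Book value $4,000.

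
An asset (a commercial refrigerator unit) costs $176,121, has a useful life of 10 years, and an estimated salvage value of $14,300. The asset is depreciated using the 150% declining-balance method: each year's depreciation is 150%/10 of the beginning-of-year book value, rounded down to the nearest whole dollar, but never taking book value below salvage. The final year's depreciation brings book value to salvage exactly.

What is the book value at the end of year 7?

Depreciable base = $176,121 − $14,300 = $161,821.
Year 1: ⌊$176,121 × 150%/10⌋ = $26,418. Book value $149,703.
Year 2: ⌊$149,703 × 150%/10⌋ = $22,455. Book value $127,248.
Year 3: ⌊$127,248 × 150%/10⌋ = $19,087. Book value $108,161.
Year 4: ⌊$108,161 × 150%/10⌋ = $16,224. Book value $91,937.
Year 5: ⌊$91,937 × 150%/10⌋ = $13,790. Book value $78,147.
Year 6: ⌊$78,147 × 150%/10⌋ = $11,722. Book value $66,425.
Year 7: ⌊$66,425 × 150%/10⌋ = $9,963. Book value $56,462.

$56,462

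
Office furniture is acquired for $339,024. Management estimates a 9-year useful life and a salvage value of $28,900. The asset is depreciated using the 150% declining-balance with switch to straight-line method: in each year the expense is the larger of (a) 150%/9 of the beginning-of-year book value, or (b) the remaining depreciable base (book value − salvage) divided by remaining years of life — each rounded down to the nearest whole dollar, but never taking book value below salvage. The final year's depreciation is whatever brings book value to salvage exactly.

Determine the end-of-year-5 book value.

Depreciable base = $339,024 − $28,900 = $310,124.
Year 1: DB = ⌊$339,024 × 150%/9⌋ = $56,504; SL = ⌊$310,124/9⌋ = $34,458 → take DB $56,504. Book value $282,520.
Year 2: DB = ⌊$282,520 × 150%/9⌋ = $47,086; SL = ⌊$253,620/8⌋ = $31,702 → take DB $47,086. Book value $235,434.
Year 3: DB = ⌊$235,434 × 150%/9⌋ = $39,239; SL = ⌊$206,534/7⌋ = $29,504 → take DB $39,239. Book value $196,195.
Year 4: DB = ⌊$196,195 × 150%/9⌋ = $32,699; SL = ⌊$167,295/6⌋ = $27,882 → take DB $32,699. Book value $163,496.
Year 5: DB = ⌊$163,496 × 150%/9⌋ = $27,249; SL = ⌊$134,596/5⌋ = $26,919 → take DB $27,249. Book value $136,247.

$136,247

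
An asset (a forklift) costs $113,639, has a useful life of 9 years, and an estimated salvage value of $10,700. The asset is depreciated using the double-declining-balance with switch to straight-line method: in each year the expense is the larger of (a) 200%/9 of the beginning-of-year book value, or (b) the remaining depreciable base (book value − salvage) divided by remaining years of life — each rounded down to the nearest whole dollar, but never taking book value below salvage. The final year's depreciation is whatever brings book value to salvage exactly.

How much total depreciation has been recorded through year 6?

Depreciable base = $113,639 − $10,700 = $102,939.
Year 1: DB = ⌊$113,639 × 200%/9⌋ = $25,253; SL = ⌊$102,939/9⌋ = $11,437 → take DB $25,253. Book value $88,386.
Year 2: DB = ⌊$88,386 × 200%/9⌋ = $19,641; SL = ⌊$77,686/8⌋ = $9,710 → take DB $19,641. Book value $68,745.
Year 3: DB = ⌊$68,745 × 200%/9⌋ = $15,276; SL = ⌊$58,045/7⌋ = $8,292 → take DB $15,276. Book value $53,469.
Year 4: DB = ⌊$53,469 × 200%/9⌋ = $11,882; SL = ⌊$42,769/6⌋ = $7,128 → take DB $11,882. Book value $41,587.
Year 5: DB = ⌊$41,587 × 200%/9⌋ = $9,241; SL = ⌊$30,887/5⌋ = $6,177 → take DB $9,241. Book value $32,346.
Year 6: DB = ⌊$32,346 × 200%/9⌋ = $7,188; SL = ⌊$21,646/4⌋ = $5,411 → take DB $7,188. Book value $25,158.
Accumulated through year 6 = $113,639 − $25,158 = $88,481.

$88,481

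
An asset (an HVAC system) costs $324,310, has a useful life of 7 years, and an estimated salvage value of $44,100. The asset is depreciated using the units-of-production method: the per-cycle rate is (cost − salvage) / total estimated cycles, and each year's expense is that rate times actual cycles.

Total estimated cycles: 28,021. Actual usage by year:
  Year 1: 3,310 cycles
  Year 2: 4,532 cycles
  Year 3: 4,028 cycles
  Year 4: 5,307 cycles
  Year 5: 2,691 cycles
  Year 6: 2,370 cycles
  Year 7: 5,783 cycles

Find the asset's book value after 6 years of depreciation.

$101,930

Depreciable base = $324,310 − $44,100 = $280,210.
Rate = $280,210 / 28,021 cycles = $10 per cycle.
Year 1: 3,310 × $10 = $33,100. Book value $291,210.
Year 2: 4,532 × $10 = $45,320. Book value $245,890.
Year 3: 4,028 × $10 = $40,280. Book value $205,610.
Year 4: 5,307 × $10 = $53,070. Book value $152,540.
Year 5: 2,691 × $10 = $26,910. Book value $125,630.
Year 6: 2,370 × $10 = $23,700. Book value $101,930.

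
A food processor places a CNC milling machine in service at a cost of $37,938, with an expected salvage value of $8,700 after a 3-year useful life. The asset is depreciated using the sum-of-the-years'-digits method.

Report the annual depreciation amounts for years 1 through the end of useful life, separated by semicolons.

Depreciable base = $37,938 − $8,700 = $29,238.
Sum of the years' digits = 3+2+1 = 6.
Year 1: $29,238 × 3/6 = $14,619. Book value $23,319.
Year 2: $29,238 × 2/6 = $9,746. Book value $13,573.
Year 3: $29,238 × 1/6 = $4,873. Book value $8,700.

$14,619; $9,746; $4,873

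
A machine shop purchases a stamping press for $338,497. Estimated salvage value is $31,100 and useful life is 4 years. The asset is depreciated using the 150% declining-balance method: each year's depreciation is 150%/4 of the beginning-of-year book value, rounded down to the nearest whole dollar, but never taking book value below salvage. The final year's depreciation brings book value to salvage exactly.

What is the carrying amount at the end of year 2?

Depreciable base = $338,497 − $31,100 = $307,397.
Year 1: ⌊$338,497 × 150%/4⌋ = $126,936. Book value $211,561.
Year 2: ⌊$211,561 × 150%/4⌋ = $79,335. Book value $132,226.

$132,226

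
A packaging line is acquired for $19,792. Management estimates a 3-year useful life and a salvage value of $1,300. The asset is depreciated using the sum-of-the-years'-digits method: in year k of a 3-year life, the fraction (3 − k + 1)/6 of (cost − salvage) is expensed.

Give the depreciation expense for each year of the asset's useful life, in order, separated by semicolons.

Depreciable base = $19,792 − $1,300 = $18,492.
Sum of the years' digits = 3+2+1 = 6.
Year 1: $18,492 × 3/6 = $9,246. Book value $10,546.
Year 2: $18,492 × 2/6 = $6,164. Book value $4,382.
Year 3: $18,492 × 1/6 = $3,082. Book value $1,300.

$9,246; $6,164; $3,082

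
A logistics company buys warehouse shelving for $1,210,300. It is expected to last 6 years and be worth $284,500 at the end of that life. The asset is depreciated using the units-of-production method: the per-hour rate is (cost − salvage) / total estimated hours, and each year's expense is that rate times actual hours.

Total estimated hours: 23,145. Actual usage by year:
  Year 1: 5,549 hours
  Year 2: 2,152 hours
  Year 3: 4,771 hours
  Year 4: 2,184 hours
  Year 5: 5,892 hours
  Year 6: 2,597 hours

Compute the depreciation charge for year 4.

$87,360

Depreciable base = $1,210,300 − $284,500 = $925,800.
Rate = $925,800 / 23,145 hours = $40 per hour.
Year 1: 5,549 × $40 = $221,960. Book value $988,340.
Year 2: 2,152 × $40 = $86,080. Book value $902,260.
Year 3: 4,771 × $40 = $190,840. Book value $711,420.
Year 4: 2,184 × $40 = $87,360. Book value $624,060.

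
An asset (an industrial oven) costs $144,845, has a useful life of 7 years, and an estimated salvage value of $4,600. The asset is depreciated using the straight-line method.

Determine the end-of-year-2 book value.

Depreciable base = $144,845 − $4,600 = $140,245.
Annual expense = $140,245 / 7 = $20,035.
End of year 1: book value $124,810.
End of year 2: book value $104,775.

$104,775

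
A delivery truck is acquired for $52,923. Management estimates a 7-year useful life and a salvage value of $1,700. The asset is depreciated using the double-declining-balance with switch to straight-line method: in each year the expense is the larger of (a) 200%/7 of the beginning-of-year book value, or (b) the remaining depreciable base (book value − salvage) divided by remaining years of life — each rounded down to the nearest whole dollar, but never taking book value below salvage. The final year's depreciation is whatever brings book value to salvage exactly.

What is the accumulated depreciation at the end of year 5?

Depreciable base = $52,923 − $1,700 = $51,223.
Year 1: DB = ⌊$52,923 × 200%/7⌋ = $15,120; SL = ⌊$51,223/7⌋ = $7,317 → take DB $15,120. Book value $37,803.
Year 2: DB = ⌊$37,803 × 200%/7⌋ = $10,800; SL = ⌊$36,103/6⌋ = $6,017 → take DB $10,800. Book value $27,003.
Year 3: DB = ⌊$27,003 × 200%/7⌋ = $7,715; SL = ⌊$25,303/5⌋ = $5,060 → take DB $7,715. Book value $19,288.
Year 4: DB = ⌊$19,288 × 200%/7⌋ = $5,510; SL = ⌊$17,588/4⌋ = $4,397 → take DB $5,510. Book value $13,778.
Year 5: DB = ⌊$13,778 × 200%/7⌋ = $3,936; SL = ⌊$12,078/3⌋ = $4,026 → take SL $4,026. Book value $9,752.
Accumulated through year 5 = $52,923 − $9,752 = $43,171.

$43,171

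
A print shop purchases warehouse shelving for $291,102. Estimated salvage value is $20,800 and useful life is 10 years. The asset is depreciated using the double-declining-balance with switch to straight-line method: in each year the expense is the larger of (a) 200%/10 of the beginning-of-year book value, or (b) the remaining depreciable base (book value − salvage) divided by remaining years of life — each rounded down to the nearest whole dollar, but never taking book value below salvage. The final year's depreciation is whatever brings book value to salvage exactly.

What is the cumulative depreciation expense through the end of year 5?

Depreciable base = $291,102 − $20,800 = $270,302.
Year 1: DB = ⌊$291,102 × 200%/10⌋ = $58,220; SL = ⌊$270,302/10⌋ = $27,030 → take DB $58,220. Book value $232,882.
Year 2: DB = ⌊$232,882 × 200%/10⌋ = $46,576; SL = ⌊$212,082/9⌋ = $23,564 → take DB $46,576. Book value $186,306.
Year 3: DB = ⌊$186,306 × 200%/10⌋ = $37,261; SL = ⌊$165,506/8⌋ = $20,688 → take DB $37,261. Book value $149,045.
Year 4: DB = ⌊$149,045 × 200%/10⌋ = $29,809; SL = ⌊$128,245/7⌋ = $18,320 → take DB $29,809. Book value $119,236.
Year 5: DB = ⌊$119,236 × 200%/10⌋ = $23,847; SL = ⌊$98,436/6⌋ = $16,406 → take DB $23,847. Book value $95,389.
Accumulated through year 5 = $291,102 − $95,389 = $195,713.

$195,713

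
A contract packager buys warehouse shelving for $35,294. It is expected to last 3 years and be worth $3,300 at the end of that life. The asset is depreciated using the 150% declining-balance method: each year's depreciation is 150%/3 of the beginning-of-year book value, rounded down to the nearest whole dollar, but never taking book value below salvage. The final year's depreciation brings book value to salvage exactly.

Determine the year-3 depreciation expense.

$5,524

Depreciable base = $35,294 − $3,300 = $31,994.
Year 1: ⌊$35,294 × 150%/3⌋ = $17,647. Book value $17,647.
Year 2: ⌊$17,647 × 150%/3⌋ = $8,823. Book value $8,824.
Year 3 (final): $8,824 − $3,300 = $5,524. Book value $3,300.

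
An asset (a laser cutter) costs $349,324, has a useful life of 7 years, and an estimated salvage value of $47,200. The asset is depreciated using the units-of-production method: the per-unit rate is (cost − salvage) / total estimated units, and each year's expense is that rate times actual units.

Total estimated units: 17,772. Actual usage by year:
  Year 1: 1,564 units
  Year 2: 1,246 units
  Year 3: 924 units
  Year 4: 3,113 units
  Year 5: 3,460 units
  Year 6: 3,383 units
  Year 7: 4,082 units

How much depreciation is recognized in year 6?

$57,511

Depreciable base = $349,324 − $47,200 = $302,124.
Rate = $302,124 / 17,772 units = $17 per unit.
Year 1: 1,564 × $17 = $26,588. Book value $322,736.
Year 2: 1,246 × $17 = $21,182. Book value $301,554.
Year 3: 924 × $17 = $15,708. Book value $285,846.
Year 4: 3,113 × $17 = $52,921. Book value $232,925.
Year 5: 3,460 × $17 = $58,820. Book value $174,105.
Year 6: 3,383 × $17 = $57,511. Book value $116,594.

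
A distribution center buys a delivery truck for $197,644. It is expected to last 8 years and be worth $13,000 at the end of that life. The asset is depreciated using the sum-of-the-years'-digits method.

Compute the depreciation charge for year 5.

Depreciable base = $197,644 − $13,000 = $184,644.
Sum of the years' digits = 8+7+6+5+4+3+2+1 = 36.
Year 1: $184,644 × 8/36 = $41,032. Book value $156,612.
Year 2: $184,644 × 7/36 = $35,903. Book value $120,709.
Year 3: $184,644 × 6/36 = $30,774. Book value $89,935.
Year 4: $184,644 × 5/36 = $25,645. Book value $64,290.
Year 5: $184,644 × 4/36 = $20,516. Book value $43,774.

$20,516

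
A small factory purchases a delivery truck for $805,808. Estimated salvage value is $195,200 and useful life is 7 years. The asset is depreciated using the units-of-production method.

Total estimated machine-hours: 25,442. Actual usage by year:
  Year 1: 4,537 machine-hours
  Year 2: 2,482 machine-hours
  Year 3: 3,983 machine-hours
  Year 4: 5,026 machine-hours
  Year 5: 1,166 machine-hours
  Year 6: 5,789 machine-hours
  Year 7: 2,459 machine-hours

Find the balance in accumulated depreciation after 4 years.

$384,672

Depreciable base = $805,808 − $195,200 = $610,608.
Rate = $610,608 / 25,442 machine-hours = $24 per machine-hour.
Year 1: 4,537 × $24 = $108,888. Book value $696,920.
Year 2: 2,482 × $24 = $59,568. Book value $637,352.
Year 3: 3,983 × $24 = $95,592. Book value $541,760.
Year 4: 5,026 × $24 = $120,624. Book value $421,136.
Accumulated through year 4 = $805,808 − $421,136 = $384,672.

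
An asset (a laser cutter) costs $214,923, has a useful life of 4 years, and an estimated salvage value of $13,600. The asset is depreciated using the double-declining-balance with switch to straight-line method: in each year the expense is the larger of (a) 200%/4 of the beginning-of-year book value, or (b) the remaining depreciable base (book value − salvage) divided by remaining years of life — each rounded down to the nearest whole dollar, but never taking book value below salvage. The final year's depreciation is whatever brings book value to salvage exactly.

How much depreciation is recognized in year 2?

Depreciable base = $214,923 − $13,600 = $201,323.
Year 1: DB = ⌊$214,923 × 200%/4⌋ = $107,461; SL = ⌊$201,323/4⌋ = $50,330 → take DB $107,461. Book value $107,462.
Year 2: DB = ⌊$107,462 × 200%/4⌋ = $53,731; SL = ⌊$93,862/3⌋ = $31,287 → take DB $53,731. Book value $53,731.

$53,731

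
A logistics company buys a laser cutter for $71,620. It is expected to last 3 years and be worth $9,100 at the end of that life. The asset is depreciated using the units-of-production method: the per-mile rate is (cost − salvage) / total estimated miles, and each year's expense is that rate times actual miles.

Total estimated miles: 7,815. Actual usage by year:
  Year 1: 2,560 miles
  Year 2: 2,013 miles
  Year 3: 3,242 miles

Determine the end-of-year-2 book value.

$35,036

Depreciable base = $71,620 − $9,100 = $62,520.
Rate = $62,520 / 7,815 miles = $8 per mile.
Year 1: 2,560 × $8 = $20,480. Book value $51,140.
Year 2: 2,013 × $8 = $16,104. Book value $35,036.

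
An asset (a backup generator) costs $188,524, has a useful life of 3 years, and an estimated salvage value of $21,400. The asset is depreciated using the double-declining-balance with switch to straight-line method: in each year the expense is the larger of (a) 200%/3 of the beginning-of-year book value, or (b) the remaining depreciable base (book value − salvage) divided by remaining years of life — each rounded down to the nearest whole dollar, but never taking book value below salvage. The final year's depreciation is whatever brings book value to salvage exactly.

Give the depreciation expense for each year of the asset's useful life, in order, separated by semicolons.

Depreciable base = $188,524 − $21,400 = $167,124.
Year 1: DB = ⌊$188,524 × 200%/3⌋ = $125,682; SL = ⌊$167,124/3⌋ = $55,708 → take DB $125,682. Book value $62,842.
Year 2: DB = ⌊$62,842 × 200%/3⌋ = $41,894; SL = ⌊$41,442/2⌋ = $20,721 → take DB $41,894, capped at $41,442. Book value $21,400.
Year 3 (final): $21,400 − $21,400 = $0. Book value $21,400.

$125,682; $41,442; $0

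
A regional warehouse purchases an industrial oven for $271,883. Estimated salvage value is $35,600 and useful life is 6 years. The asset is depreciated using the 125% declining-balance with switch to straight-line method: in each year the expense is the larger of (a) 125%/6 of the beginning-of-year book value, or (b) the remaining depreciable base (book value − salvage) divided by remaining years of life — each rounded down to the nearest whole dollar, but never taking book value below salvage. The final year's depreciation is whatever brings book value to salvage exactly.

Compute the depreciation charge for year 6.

$33,100

Depreciable base = $271,883 − $35,600 = $236,283.
Year 1: DB = ⌊$271,883 × 125%/6⌋ = $56,642; SL = ⌊$236,283/6⌋ = $39,380 → take DB $56,642. Book value $215,241.
Year 2: DB = ⌊$215,241 × 125%/6⌋ = $44,841; SL = ⌊$179,641/5⌋ = $35,928 → take DB $44,841. Book value $170,400.
Year 3: DB = ⌊$170,400 × 125%/6⌋ = $35,500; SL = ⌊$134,800/4⌋ = $33,700 → take DB $35,500. Book value $134,900.
Year 4: DB = ⌊$134,900 × 125%/6⌋ = $28,104; SL = ⌊$99,300/3⌋ = $33,100 → take SL $33,100. Book value $101,800.
Year 5: DB = ⌊$101,800 × 125%/6⌋ = $21,208; SL = ⌊$66,200/2⌋ = $33,100 → take SL $33,100. Book value $68,700.
Year 6 (final): $68,700 − $35,600 = $33,100. Book value $35,600.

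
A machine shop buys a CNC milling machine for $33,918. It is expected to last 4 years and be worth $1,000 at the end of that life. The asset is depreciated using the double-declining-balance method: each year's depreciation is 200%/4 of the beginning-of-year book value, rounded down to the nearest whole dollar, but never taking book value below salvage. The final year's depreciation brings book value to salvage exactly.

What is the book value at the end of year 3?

Depreciable base = $33,918 − $1,000 = $32,918.
Year 1: ⌊$33,918 × 200%/4⌋ = $16,959. Book value $16,959.
Year 2: ⌊$16,959 × 200%/4⌋ = $8,479. Book value $8,480.
Year 3: ⌊$8,480 × 200%/4⌋ = $4,240. Book value $4,240.

$4,240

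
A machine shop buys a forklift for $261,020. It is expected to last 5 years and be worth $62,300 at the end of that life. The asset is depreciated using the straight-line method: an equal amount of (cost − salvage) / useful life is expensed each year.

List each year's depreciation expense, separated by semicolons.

Depreciable base = $261,020 − $62,300 = $198,720.
Annual expense = $198,720 / 5 = $39,744.
End of year 1: book value $221,276.
End of year 2: book value $181,532.
End of year 3: book value $141,788.
End of year 4: book value $102,044.
End of year 5: book value $62,300.

$39,744; $39,744; $39,744; $39,744; $39,744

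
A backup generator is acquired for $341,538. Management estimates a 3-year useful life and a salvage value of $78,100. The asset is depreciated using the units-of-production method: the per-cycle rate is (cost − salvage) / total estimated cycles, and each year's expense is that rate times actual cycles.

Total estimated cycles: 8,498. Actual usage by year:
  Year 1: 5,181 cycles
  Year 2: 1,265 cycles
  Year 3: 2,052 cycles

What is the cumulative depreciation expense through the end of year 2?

$199,826

Depreciable base = $341,538 − $78,100 = $263,438.
Rate = $263,438 / 8,498 cycles = $31 per cycle.
Year 1: 5,181 × $31 = $160,611. Book value $180,927.
Year 2: 1,265 × $31 = $39,215. Book value $141,712.
Accumulated through year 2 = $341,538 − $141,712 = $199,826.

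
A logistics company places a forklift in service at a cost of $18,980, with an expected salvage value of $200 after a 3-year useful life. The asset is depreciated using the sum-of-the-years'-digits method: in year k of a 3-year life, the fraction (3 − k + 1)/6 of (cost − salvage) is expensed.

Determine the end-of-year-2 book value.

$3,330

Depreciable base = $18,980 − $200 = $18,780.
Sum of the years' digits = 3+2+1 = 6.
Year 1: $18,780 × 3/6 = $9,390. Book value $9,590.
Year 2: $18,780 × 2/6 = $6,260. Book value $3,330.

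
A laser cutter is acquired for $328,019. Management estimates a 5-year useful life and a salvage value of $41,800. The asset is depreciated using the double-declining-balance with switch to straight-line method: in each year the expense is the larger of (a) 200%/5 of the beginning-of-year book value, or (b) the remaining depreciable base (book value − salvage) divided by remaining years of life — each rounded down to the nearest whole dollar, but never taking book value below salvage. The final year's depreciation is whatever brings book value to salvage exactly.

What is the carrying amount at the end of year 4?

$42,512

Depreciable base = $328,019 − $41,800 = $286,219.
Year 1: DB = ⌊$328,019 × 200%/5⌋ = $131,207; SL = ⌊$286,219/5⌋ = $57,243 → take DB $131,207. Book value $196,812.
Year 2: DB = ⌊$196,812 × 200%/5⌋ = $78,724; SL = ⌊$155,012/4⌋ = $38,753 → take DB $78,724. Book value $118,088.
Year 3: DB = ⌊$118,088 × 200%/5⌋ = $47,235; SL = ⌊$76,288/3⌋ = $25,429 → take DB $47,235. Book value $70,853.
Year 4: DB = ⌊$70,853 × 200%/5⌋ = $28,341; SL = ⌊$29,053/2⌋ = $14,526 → take DB $28,341. Book value $42,512.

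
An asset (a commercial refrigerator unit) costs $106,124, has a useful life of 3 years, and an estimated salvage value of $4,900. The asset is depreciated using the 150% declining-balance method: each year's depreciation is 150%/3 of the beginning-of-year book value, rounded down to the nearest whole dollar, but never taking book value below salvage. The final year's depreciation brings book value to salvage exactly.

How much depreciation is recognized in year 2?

Depreciable base = $106,124 − $4,900 = $101,224.
Year 1: ⌊$106,124 × 150%/3⌋ = $53,062. Book value $53,062.
Year 2: ⌊$53,062 × 150%/3⌋ = $26,531. Book value $26,531.

$26,531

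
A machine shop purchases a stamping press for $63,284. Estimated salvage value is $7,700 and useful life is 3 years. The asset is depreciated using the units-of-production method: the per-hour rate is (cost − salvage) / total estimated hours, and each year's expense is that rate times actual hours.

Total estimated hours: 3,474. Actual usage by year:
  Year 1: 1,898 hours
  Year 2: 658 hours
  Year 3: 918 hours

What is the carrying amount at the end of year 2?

Depreciable base = $63,284 − $7,700 = $55,584.
Rate = $55,584 / 3,474 hours = $16 per hour.
Year 1: 1,898 × $16 = $30,368. Book value $32,916.
Year 2: 658 × $16 = $10,528. Book value $22,388.

$22,388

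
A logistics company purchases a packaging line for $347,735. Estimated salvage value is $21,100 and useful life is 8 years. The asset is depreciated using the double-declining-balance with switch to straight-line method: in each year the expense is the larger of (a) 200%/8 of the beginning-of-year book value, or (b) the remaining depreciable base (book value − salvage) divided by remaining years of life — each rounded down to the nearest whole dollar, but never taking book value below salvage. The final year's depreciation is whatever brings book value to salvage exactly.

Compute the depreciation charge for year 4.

Depreciable base = $347,735 − $21,100 = $326,635.
Year 1: DB = ⌊$347,735 × 200%/8⌋ = $86,933; SL = ⌊$326,635/8⌋ = $40,829 → take DB $86,933. Book value $260,802.
Year 2: DB = ⌊$260,802 × 200%/8⌋ = $65,200; SL = ⌊$239,702/7⌋ = $34,243 → take DB $65,200. Book value $195,602.
Year 3: DB = ⌊$195,602 × 200%/8⌋ = $48,900; SL = ⌊$174,502/6⌋ = $29,083 → take DB $48,900. Book value $146,702.
Year 4: DB = ⌊$146,702 × 200%/8⌋ = $36,675; SL = ⌊$125,602/5⌋ = $25,120 → take DB $36,675. Book value $110,027.

$36,675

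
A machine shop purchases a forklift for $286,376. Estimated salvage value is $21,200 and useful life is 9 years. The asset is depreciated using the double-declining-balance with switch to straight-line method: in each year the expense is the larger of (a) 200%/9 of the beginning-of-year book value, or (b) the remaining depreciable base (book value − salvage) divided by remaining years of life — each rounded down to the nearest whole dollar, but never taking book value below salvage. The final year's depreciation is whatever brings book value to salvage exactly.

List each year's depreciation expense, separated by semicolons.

Depreciable base = $286,376 − $21,200 = $265,176.
Year 1: DB = ⌊$286,376 × 200%/9⌋ = $63,639; SL = ⌊$265,176/9⌋ = $29,464 → take DB $63,639. Book value $222,737.
Year 2: DB = ⌊$222,737 × 200%/9⌋ = $49,497; SL = ⌊$201,537/8⌋ = $25,192 → take DB $49,497. Book value $173,240.
Year 3: DB = ⌊$173,240 × 200%/9⌋ = $38,497; SL = ⌊$152,040/7⌋ = $21,720 → take DB $38,497. Book value $134,743.
Year 4: DB = ⌊$134,743 × 200%/9⌋ = $29,942; SL = ⌊$113,543/6⌋ = $18,923 → take DB $29,942. Book value $104,801.
Year 5: DB = ⌊$104,801 × 200%/9⌋ = $23,289; SL = ⌊$83,601/5⌋ = $16,720 → take DB $23,289. Book value $81,512.
Year 6: DB = ⌊$81,512 × 200%/9⌋ = $18,113; SL = ⌊$60,312/4⌋ = $15,078 → take DB $18,113. Book value $63,399.
Year 7: DB = ⌊$63,399 × 200%/9⌋ = $14,088; SL = ⌊$42,199/3⌋ = $14,066 → take DB $14,088. Book value $49,311.
Year 8: DB = ⌊$49,311 × 200%/9⌋ = $10,958; SL = ⌊$28,111/2⌋ = $14,055 → take SL $14,055. Book value $35,256.
Year 9 (final): $35,256 − $21,200 = $14,056. Book value $21,200.

$63,639; $49,497; $38,497; $29,942; $23,289; $18,113; $14,088; $14,055; $14,056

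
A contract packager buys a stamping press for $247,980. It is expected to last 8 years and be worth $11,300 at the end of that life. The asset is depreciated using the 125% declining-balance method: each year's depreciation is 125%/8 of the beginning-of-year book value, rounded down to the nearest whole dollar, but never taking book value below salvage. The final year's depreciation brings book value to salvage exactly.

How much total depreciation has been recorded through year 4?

$122,296

Depreciable base = $247,980 − $11,300 = $236,680.
Year 1: ⌊$247,980 × 125%/8⌋ = $38,746. Book value $209,234.
Year 2: ⌊$209,234 × 125%/8⌋ = $32,692. Book value $176,542.
Year 3: ⌊$176,542 × 125%/8⌋ = $27,584. Book value $148,958.
Year 4: ⌊$148,958 × 125%/8⌋ = $23,274. Book value $125,684.
Accumulated through year 4 = $247,980 − $125,684 = $122,296.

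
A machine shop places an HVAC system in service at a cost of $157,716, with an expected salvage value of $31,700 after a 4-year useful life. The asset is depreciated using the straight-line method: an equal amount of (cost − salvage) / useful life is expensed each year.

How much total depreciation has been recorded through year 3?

Depreciable base = $157,716 − $31,700 = $126,016.
Annual expense = $126,016 / 4 = $31,504.
End of year 1: book value $126,212.
End of year 2: book value $94,708.
End of year 3: book value $63,204.
Accumulated through year 3 = $157,716 − $63,204 = $94,512.

$94,512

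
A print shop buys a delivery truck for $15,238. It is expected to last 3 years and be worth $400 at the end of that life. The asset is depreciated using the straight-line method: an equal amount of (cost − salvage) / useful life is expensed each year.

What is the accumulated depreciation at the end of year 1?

$4,946

Depreciable base = $15,238 − $400 = $14,838.
Annual expense = $14,838 / 3 = $4,946.
End of year 1: book value $10,292.
Accumulated through year 1 = $15,238 − $10,292 = $4,946.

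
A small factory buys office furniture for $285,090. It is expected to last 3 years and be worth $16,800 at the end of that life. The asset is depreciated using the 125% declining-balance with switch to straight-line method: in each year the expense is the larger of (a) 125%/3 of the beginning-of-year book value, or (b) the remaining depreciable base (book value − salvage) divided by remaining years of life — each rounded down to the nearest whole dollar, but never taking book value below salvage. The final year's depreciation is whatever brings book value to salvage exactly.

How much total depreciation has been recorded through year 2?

Depreciable base = $285,090 − $16,800 = $268,290.
Year 1: DB = ⌊$285,090 × 125%/3⌋ = $118,787; SL = ⌊$268,290/3⌋ = $89,430 → take DB $118,787. Book value $166,303.
Year 2: DB = ⌊$166,303 × 125%/3⌋ = $69,292; SL = ⌊$149,503/2⌋ = $74,751 → take SL $74,751. Book value $91,552.
Accumulated through year 2 = $285,090 − $91,552 = $193,538.

$193,538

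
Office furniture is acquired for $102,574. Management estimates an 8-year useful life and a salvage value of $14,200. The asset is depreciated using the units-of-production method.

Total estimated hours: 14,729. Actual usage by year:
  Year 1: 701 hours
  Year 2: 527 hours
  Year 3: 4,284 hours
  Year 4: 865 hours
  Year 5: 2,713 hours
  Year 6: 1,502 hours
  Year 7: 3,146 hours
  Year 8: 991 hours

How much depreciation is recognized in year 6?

Depreciable base = $102,574 − $14,200 = $88,374.
Rate = $88,374 / 14,729 hours = $6 per hour.
Year 1: 701 × $6 = $4,206. Book value $98,368.
Year 2: 527 × $6 = $3,162. Book value $95,206.
Year 3: 4,284 × $6 = $25,704. Book value $69,502.
Year 4: 865 × $6 = $5,190. Book value $64,312.
Year 5: 2,713 × $6 = $16,278. Book value $48,034.
Year 6: 1,502 × $6 = $9,012. Book value $39,022.

$9,012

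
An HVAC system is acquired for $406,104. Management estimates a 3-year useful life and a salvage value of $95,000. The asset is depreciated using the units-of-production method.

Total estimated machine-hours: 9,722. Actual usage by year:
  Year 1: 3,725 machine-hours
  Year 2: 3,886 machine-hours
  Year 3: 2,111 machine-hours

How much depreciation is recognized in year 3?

$67,552

Depreciable base = $406,104 − $95,000 = $311,104.
Rate = $311,104 / 9,722 machine-hours = $32 per machine-hour.
Year 1: 3,725 × $32 = $119,200. Book value $286,904.
Year 2: 3,886 × $32 = $124,352. Book value $162,552.
Year 3: 2,111 × $32 = $67,552. Book value $95,000.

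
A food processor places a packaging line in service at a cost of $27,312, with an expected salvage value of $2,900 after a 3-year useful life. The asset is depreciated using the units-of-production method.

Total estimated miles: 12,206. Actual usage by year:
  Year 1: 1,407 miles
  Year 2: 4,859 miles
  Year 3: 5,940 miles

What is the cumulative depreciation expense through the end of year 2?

$12,532

Depreciable base = $27,312 − $2,900 = $24,412.
Rate = $24,412 / 12,206 miles = $2 per mile.
Year 1: 1,407 × $2 = $2,814. Book value $24,498.
Year 2: 4,859 × $2 = $9,718. Book value $14,780.
Accumulated through year 2 = $27,312 − $14,780 = $12,532.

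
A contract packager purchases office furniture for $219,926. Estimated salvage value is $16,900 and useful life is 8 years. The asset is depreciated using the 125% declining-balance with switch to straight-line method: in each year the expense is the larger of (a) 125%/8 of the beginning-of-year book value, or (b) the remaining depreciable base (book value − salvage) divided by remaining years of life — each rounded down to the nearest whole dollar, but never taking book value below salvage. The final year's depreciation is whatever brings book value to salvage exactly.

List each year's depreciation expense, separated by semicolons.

$34,363; $28,994; $24,463; $23,041; $23,041; $23,041; $23,041; $23,042

Depreciable base = $219,926 − $16,900 = $203,026.
Year 1: DB = ⌊$219,926 × 125%/8⌋ = $34,363; SL = ⌊$203,026/8⌋ = $25,378 → take DB $34,363. Book value $185,563.
Year 2: DB = ⌊$185,563 × 125%/8⌋ = $28,994; SL = ⌊$168,663/7⌋ = $24,094 → take DB $28,994. Book value $156,569.
Year 3: DB = ⌊$156,569 × 125%/8⌋ = $24,463; SL = ⌊$139,669/6⌋ = $23,278 → take DB $24,463. Book value $132,106.
Year 4: DB = ⌊$132,106 × 125%/8⌋ = $20,641; SL = ⌊$115,206/5⌋ = $23,041 → take SL $23,041. Book value $109,065.
Year 5: DB = ⌊$109,065 × 125%/8⌋ = $17,041; SL = ⌊$92,165/4⌋ = $23,041 → take SL $23,041. Book value $86,024.
Year 6: DB = ⌊$86,024 × 125%/8⌋ = $13,441; SL = ⌊$69,124/3⌋ = $23,041 → take SL $23,041. Book value $62,983.
Year 7: DB = ⌊$62,983 × 125%/8⌋ = $9,841; SL = ⌊$46,083/2⌋ = $23,041 → take SL $23,041. Book value $39,942.
Year 8 (final): $39,942 − $16,900 = $23,042. Book value $16,900.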